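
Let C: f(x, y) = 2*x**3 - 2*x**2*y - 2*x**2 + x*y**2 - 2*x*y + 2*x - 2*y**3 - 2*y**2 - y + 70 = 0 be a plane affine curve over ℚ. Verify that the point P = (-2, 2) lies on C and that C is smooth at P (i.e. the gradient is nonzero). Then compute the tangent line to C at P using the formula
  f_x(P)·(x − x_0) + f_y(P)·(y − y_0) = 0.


Tangent line at P: 50*x - 45*y + 190 = 0.

Step 1: f(-2, 2) = 0, so P lies on C.
Step 2: partial derivatives
  f_x(x, y) = 6*x**2 - 4*x*y - 4*x + y**2 - 2*y + 2, f_y(x, y) = -2*x**2 + 2*x*y - 2*x - 6*y**2 - 4*y - 1.
  f_x(P) = 50, f_y(P) = -45 (gradient nonzero, so P is smooth).
Step 3: tangent line at P: 50·(x − -2) + -45·(y − 2) = 0.
Expanding: 50*x - 45*y + 190 = 0.


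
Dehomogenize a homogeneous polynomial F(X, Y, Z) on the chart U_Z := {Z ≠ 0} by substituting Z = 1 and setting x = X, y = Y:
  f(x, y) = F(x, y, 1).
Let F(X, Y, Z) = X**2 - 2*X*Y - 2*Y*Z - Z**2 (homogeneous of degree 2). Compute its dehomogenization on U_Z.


f(x, y) = x**2 - 2*x*y - 2*y - 1

On U_Z we set Z = 1. Each monomial c·X^i·Y^j·Z^k in F becomes c·x^i·y^j·1^k = c·x^i·y^j.
Substituting Z = 1: F(X, Y, 1) = x**2 - 2*x*y - 2*y - 1.
Note: deg(f) ≤ deg(F) = 2; strict inequality happens when F is divisible by Z (lost terms).


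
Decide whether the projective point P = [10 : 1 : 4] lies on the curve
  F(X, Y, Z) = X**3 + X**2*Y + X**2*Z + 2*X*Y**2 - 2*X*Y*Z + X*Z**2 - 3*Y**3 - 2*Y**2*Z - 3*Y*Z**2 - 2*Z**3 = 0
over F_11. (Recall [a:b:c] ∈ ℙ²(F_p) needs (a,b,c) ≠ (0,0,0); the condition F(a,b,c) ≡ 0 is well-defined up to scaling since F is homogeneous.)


F(10,1,4) ≡ 5 (mod 11); P is NOT on the curve.

Evaluate F(10, 1, 4) term-by-term (mod 11).
  X**3 ↦ 1·1000·1·1 = 1000
  X**2*Y ↦ 1·100·1·1 = 100
  X**2*Z ↦ 1·100·1·4 = 400
  2*X*Y**2 ↦ 2·10·1·1 = 20
  -2*X*Y*Z ↦ -2·10·1·4 = -80
  X*Z**2 ↦ 1·10·1·16 = 160
  -3*Y**3 ↦ -3·1·1·1 = -3
  -2*Y**2*Z ↦ -2·1·1·4 = -8
  -3*Y*Z**2 ↦ -3·1·1·16 = -48
  -2*Z**3 ↦ -2·1·1·64 = -128
Sum: F(10, 1, 4) = (1000) + (100) + (400) + (20) + (-80) + (160) + (-3) + (-8) + (-48) + (-128) = 1413.
Reducing mod 11: 1413 ≡ 5 (mod 11).
Since F(a, b, c) ≡ 5 ≠ 0 (mod 11), P does NOT lie on the curve.


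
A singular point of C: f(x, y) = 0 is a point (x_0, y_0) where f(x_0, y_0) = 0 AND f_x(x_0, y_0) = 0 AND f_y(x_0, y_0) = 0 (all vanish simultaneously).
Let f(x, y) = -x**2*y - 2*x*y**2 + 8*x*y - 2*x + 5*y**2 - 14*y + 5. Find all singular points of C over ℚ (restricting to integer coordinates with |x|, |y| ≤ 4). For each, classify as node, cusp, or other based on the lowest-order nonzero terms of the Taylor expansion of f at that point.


Singular points: {(2, 1)}; classification: node.

Compute partial derivatives:
  f_x = -2*x*y - 2*y**2 + 8*y - 2.
  f_y = -x**2 - 4*x*y + 8*x + 10*y - 14.
Scan x_0 ∈ {−4, ..., 4}. For each x_0, f_y(x_0, y) is a polynomial in y; find its integer roots y ∈ {−4, ..., 4}, then test f_x and f at those candidates.
  x = -4: f_y(-4, y) = 26*y - 62; no integer root y with |y| ≤ 4.
  x = -3: f_y(-3, y) = 22*y - 47; no integer root y with |y| ≤ 4.
  x = -2: f_y(-2, y) = 18*y - 34; no integer root y with |y| ≤ 4.
  x = -1: f_y(-1, y) = 14*y - 23; no integer root y with |y| ≤ 4.
  x = 0: f_y(0, y) = 10*y - 14; no integer root y with |y| ≤ 4.
  x = 1: f_y(1, y) = 6*y - 7; no integer root y with |y| ≤ 4.
  x = 2: f_y(2, y) = 2*y - 2; vanishes at y ∈ {1}. (2, 1): f_x = 0, f = 0 — SINGULAR.
  x = 3: f_y(3, y) = 1 - 2*y; no integer root y with |y| ≤ 4.
  x = 4: f_y(4, y) = 2 - 6*y; no integer root y with |y| ≤ 4.
Only singular point on the grid: (2, 1).
Classify: substitute x = 2 + u, y = 1 + v and expand: f = -u**2*v - u**2 - 2*u*v**2 + v**2.
No constant or linear terms (consistent with a singular point). Quadratic part: -u**2 + v**2. Cubic part: -u**2*v - 2*u*v**2.
The quadratic part v**2 - u**2 = (v − u)(v + u) splits into two distinct linear factors, so there are two distinct tangent lines y − 1 = ±(x − 2) — this is a node (ordinary double point).
Classification: node.


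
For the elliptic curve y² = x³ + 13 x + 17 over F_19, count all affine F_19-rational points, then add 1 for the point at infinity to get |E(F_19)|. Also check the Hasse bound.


Affine points = {(0, 6), (0, 13), (3, 8), (3, 11), (4, 0), (5, 6), (5, 13), (6, 8), (6, 11), (8, 5), (8, 14), (10, 8), (10, 11), (11, 3), (11, 16), (12, 1), (12, 18), (14, 6), (14, 13)}; affine count = 19; |E(F_19)| = 20.

Discriminant check: Δ ∝ 4a³ + 27b² = 4·13³ + 27·17² = 4·2197 + 27·289 ≡ 4 (mod 19). Nonzero ⇒ E is nonsingular.
For each x ∈ F_19, compute rhs = x³ + 13·x + 17 mod 19, then count y ∈ F_19 with y² ≡ rhs.
  x = 0: rhs = 17, matching y values: 6, 13 (2 points).
  x = 1: rhs = 12, matching y values: none (0 points).
  x = 2: rhs = 13, matching y values: none (0 points).
  x = 3: rhs = 7, matching y values: 8, 11 (2 points).
  x = 4: rhs = 0, matching y values: 0 (1 points).
  x = 5: rhs = 17, matching y values: 6, 13 (2 points).
  x = 6: rhs = 7, matching y values: 8, 11 (2 points).
  x = 7: rhs = 14, matching y values: none (0 points).
  x = 8: rhs = 6, matching y values: 5, 14 (2 points).
  x = 9: rhs = 8, matching y values: none (0 points).
  x = 10: rhs = 7, matching y values: 8, 11 (2 points).
  x = 11: rhs = 9, matching y values: 3, 16 (2 points).
  x = 12: rhs = 1, matching y values: 1, 18 (2 points).
  x = 13: rhs = 8, matching y values: none (0 points).
  x = 14: rhs = 17, matching y values: 6, 13 (2 points).
  x = 15: rhs = 15, matching y values: none (0 points).
  x = 16: rhs = 8, matching y values: none (0 points).
  x = 17: rhs = 2, matching y values: none (0 points).
  x = 18: rhs = 3, matching y values: none (0 points).
Total affine count: 19.
Full point count |E(F_19)| = 19 + 1 = 20.
Hasse bound: |20 − (19+1)| = |0| = 0 ≤ 2√19 ≈ 8.7178 ✓.


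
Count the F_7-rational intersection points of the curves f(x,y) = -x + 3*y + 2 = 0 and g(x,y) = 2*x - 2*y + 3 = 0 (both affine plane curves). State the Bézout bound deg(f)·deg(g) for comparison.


Common zeros: {(2, 0)}; count = 1; Bézout bound = 1.

deg(f) = 1, deg(g) = 1, so Bézout bound = 1.
Scan x ∈ F_7. For each x, list the y ∈ F_7 with f(x, y) ≡ 0 and those with g(x, y) ≡ 0 (mod 7); the common zeros in that column are the intersection.
  x = 0: f ≡ 0 at y ∈ {4}; g ≡ 0 at y ∈ {5}; common: ∅.
  x = 1: f ≡ 0 at y ∈ {2}; g ≡ 0 at y ∈ {6}; common: ∅.
  x = 2: f ≡ 0 at y ∈ {0}; g ≡ 0 at y ∈ {0}; common: {0}.
  x = 3: f ≡ 0 at y ∈ {5}; g ≡ 0 at y ∈ {1}; common: ∅.
  x = 4: f ≡ 0 at y ∈ {3}; g ≡ 0 at y ∈ {2}; common: ∅.
  x = 5: f ≡ 0 at y ∈ {1}; g ≡ 0 at y ∈ {3}; common: ∅.
  x = 6: f ≡ 0 at y ∈ {6}; g ≡ 0 at y ∈ {4}; common: ∅.
Collecting: common zeros = {(2, 0)}, so the count is 1.
Comparison with the Bézout bound: 1 ≤ 1 = deg(f)·deg(g), as expected for curves with no common component (the bound is attained).


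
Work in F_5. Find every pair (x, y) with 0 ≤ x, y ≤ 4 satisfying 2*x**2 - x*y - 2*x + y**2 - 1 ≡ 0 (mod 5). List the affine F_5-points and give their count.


Affine F_5-points: {(0, 1), (0, 4), (1, 3), (3, 4), (4, 1), (4, 3)}; count = 6.

For each of the 25 pairs (x, y) ∈ F_5², evaluate f(x, y) mod 5. Record the zeros.
  x = 0: [0↦4, 1↦0, 2↦3, 3↦3, 4↦0]  zeros at y ∈ {1, 4}
  x = 1: [0↦4, 1↦4, 2↦1, 3↦0, 4↦1]  zeros at y ∈ {3}
  x = 2: [0↦3, 1↦2, 2↦3, 3↦1, 4↦1]  zeros at y ∈ ∅
  x = 3: [0↦1, 1↦4, 2↦4, 3↦1, 4↦0]  zeros at y ∈ {4}
  x = 4: [0↦3, 1↦0, 2↦4, 3↦0, 4↦3]  zeros at y ∈ {1, 3}
Collecting zeros: affine points = {(0, 1), (0, 4), (1, 3), (3, 4), (4, 1), (4, 3)}.
Total count |C(F_5)_aff| = 6.


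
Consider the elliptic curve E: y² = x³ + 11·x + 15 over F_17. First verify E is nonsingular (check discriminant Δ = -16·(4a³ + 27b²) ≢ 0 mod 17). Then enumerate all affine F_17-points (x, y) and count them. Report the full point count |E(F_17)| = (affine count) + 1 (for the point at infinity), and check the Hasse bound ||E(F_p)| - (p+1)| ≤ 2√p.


Affine points = {(0, 7), (0, 10), (4, 2), (4, 15), (5, 5), (5, 12), (6, 5), (6, 12), (13, 3), (13, 14), (15, 6), (15, 11)}; affine count = 12; |E(F_17)| = 13.

Discriminant check: Δ ∝ 4a³ + 27b² = 4·11³ + 27·15² = 4·1331 + 27·225 ≡ 9 (mod 17). Nonzero ⇒ E is nonsingular.
For each x ∈ F_17, compute rhs = x³ + 11·x + 15 mod 17, then count y ∈ F_17 with y² ≡ rhs.
  x = 0: rhs = 15, matching y values: 7, 10 (2 points).
  x = 1: rhs = 10, matching y values: none (0 points).
  x = 2: rhs = 11, matching y values: none (0 points).
  x = 3: rhs = 7, matching y values: none (0 points).
  x = 4: rhs = 4, matching y values: 2, 15 (2 points).
  x = 5: rhs = 8, matching y values: 5, 12 (2 points).
  x = 6: rhs = 8, matching y values: 5, 12 (2 points).
  x = 7: rhs = 10, matching y values: none (0 points).
  x = 8: rhs = 3, matching y values: none (0 points).
  x = 9: rhs = 10, matching y values: none (0 points).
  x = 10: rhs = 3, matching y values: none (0 points).
  x = 11: rhs = 5, matching y values: none (0 points).
  x = 12: rhs = 5, matching y values: none (0 points).
  x = 13: rhs = 9, matching y values: 3, 14 (2 points).
  x = 14: rhs = 6, matching y values: none (0 points).
  x = 15: rhs = 2, matching y values: 6, 11 (2 points).
  x = 16: rhs = 3, matching y values: none (0 points).
Total affine count: 12.
Full point count |E(F_17)| = 12 + 1 = 13.
Hasse bound: |13 − (17+1)| = |-5| = 5 ≤ 2√17 ≈ 8.2462 ✓.


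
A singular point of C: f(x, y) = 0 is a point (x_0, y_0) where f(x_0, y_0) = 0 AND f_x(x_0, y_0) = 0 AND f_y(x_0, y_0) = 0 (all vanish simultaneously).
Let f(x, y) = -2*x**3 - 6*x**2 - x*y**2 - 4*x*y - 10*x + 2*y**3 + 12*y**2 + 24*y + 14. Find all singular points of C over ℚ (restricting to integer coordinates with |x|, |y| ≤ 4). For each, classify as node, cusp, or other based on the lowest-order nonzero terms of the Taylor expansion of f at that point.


Singular points: {(-1, -2)}; classification: cusp.

Compute partial derivatives:
  f_x = -6*x**2 - 12*x - y**2 - 4*y - 10.
  f_y = -2*x*y - 4*x + 6*y**2 + 24*y + 24.
Scan x_0 ∈ {−4, ..., 4}. For each x_0, f_y(x_0, y) is a polynomial in y; find its integer roots y ∈ {−4, ..., 4}, then test f_x and f at those candidates.
  x = -4: f_y(-4, y) = 6*y**2 + 32*y + 40; vanishes at y ∈ {-2}. (-4, -2): f_x = -54 ≠ 0.
  x = -3: f_y(-3, y) = 6*y**2 + 30*y + 36; vanishes at y ∈ {-3, -2}. (-3, -3): f_x = -25 ≠ 0; (-3, -2): f_x = -24 ≠ 0.
  x = -2: f_y(-2, y) = 6*y**2 + 28*y + 32; vanishes at y ∈ {-2}. (-2, -2): f_x = -6 ≠ 0.
  x = -1: f_y(-1, y) = 6*y**2 + 26*y + 28; vanishes at y ∈ {-2}. (-1, -2): f_x = 0, f = 0 — SINGULAR.
  x = 0: f_y(0, y) = 6*y**2 + 24*y + 24; vanishes at y ∈ {-2}. (0, -2): f_x = -6 ≠ 0.
  x = 1: f_y(1, y) = 6*y**2 + 22*y + 20; vanishes at y ∈ {-2}. (1, -2): f_x = -24 ≠ 0.
  x = 2: f_y(2, y) = 6*y**2 + 20*y + 16; vanishes at y ∈ {-2}. (2, -2): f_x = -54 ≠ 0.
  x = 3: f_y(3, y) = 6*y**2 + 18*y + 12; vanishes at y ∈ {-2, -1}. (3, -2): f_x = -96 ≠ 0; (3, -1): f_x = -97 ≠ 0.
  x = 4: f_y(4, y) = 6*y**2 + 16*y + 8; vanishes at y ∈ {-2}. (4, -2): f_x = -150 ≠ 0.
Only singular point on the grid: (-1, -2).
Classify: substitute x = -1 + u, y = -2 + v and expand: f = -2*u**3 - u*v**2 + 2*v**3 + v**2.
No constant or linear terms (consistent with a singular point). Quadratic part: v**2. Cubic part: -2*u**3 - u*v**2 + 2*v**3.
The quadratic part v**2 is a perfect square, so there is a single (double) tangent line v = 0, i.e. y = -2. Restricting the cubic part to that line (v = 0) leaves -2*u**3 ≠ 0, so f is not divisible by v and the branch is v² ≈ 2*u**3 to lowest order — this is a cusp.
Classification: cusp.


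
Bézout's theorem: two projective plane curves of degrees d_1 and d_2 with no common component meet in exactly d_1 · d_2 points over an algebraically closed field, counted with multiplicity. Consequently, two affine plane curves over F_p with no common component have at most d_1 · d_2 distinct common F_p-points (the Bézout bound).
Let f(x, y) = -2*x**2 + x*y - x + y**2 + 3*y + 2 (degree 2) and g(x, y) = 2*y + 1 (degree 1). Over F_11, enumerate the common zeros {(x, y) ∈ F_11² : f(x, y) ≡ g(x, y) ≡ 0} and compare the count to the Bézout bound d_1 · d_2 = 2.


Common zeros: {(1, 5)}; count = 1; Bézout bound = 2.

deg(f) = 2, deg(g) = 1, so Bézout bound = 2.
Scan x ∈ F_11. For each x, list the y ∈ F_11 with f(x, y) ≡ 0 and those with g(x, y) ≡ 0 (mod 11); the common zeros in that column are the intersection.
  x = 0: f ≡ 0 at y ∈ {9, 10}; g ≡ 0 at y ∈ {5}; common: ∅.
  x = 1: f ≡ 0 at y ∈ {2, 5}; g ≡ 0 at y ∈ {5}; common: {5}.
  x = 2: f ≡ 0 at y ∈ ∅; g ≡ 0 at y ∈ {5}; common: ∅.
  x = 3: f ≡ 0 at y ∈ ∅; g ≡ 0 at y ∈ {5}; common: ∅.
  x = 4: f ≡ 0 at y ∈ {6, 9}; g ≡ 0 at y ∈ {5}; common: ∅.
  x = 5: f ≡ 0 at y ∈ {1, 2}; g ≡ 0 at y ∈ {5}; common: ∅.
  x = 6: f ≡ 0 at y ∈ {1}; g ≡ 0 at y ∈ {5}; common: ∅.
  x = 7: f ≡ 0 at y ∈ ∅; g ≡ 0 at y ∈ {5}; common: ∅.
  x = 8: f ≡ 0 at y ∈ ∅; g ≡ 0 at y ∈ {5}; common: ∅.
  x = 9: f ≡ 0 at y ∈ ∅; g ≡ 0 at y ∈ {5}; common: ∅.
  x = 10: f ≡ 0 at y ∈ {10}; g ≡ 0 at y ∈ {5}; common: ∅.
Collecting: common zeros = {(1, 5)}, so the count is 1.
Comparison with the Bézout bound: 1 ≤ 2 = deg(f)·deg(g), as expected for curves with no common component (the affine F_11-count falls short of the bound because intersections may lie at infinity, over extension fields, or carry multiplicity).


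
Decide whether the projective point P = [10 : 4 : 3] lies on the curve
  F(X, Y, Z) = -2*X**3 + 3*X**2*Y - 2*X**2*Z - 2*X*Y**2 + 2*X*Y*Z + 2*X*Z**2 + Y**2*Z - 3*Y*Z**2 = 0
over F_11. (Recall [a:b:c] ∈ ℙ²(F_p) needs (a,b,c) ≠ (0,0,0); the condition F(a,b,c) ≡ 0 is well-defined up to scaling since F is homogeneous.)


F(10,4,3) ≡ 4 (mod 11); P is NOT on the curve.

Evaluate F(10, 4, 3) term-by-term (mod 11).
  -2*X**3 ↦ -2·1000·1·1 = -2000
  3*X**2*Y ↦ 3·100·4·1 = 1200
  -2*X**2*Z ↦ -2·100·1·3 = -600
  -2*X*Y**2 ↦ -2·10·16·1 = -320
  2*X*Y*Z ↦ 2·10·4·3 = 240
  2*X*Z**2 ↦ 2·10·1·9 = 180
  Y**2*Z ↦ 1·1·16·3 = 48
  -3*Y*Z**2 ↦ -3·1·4·9 = -108
Sum: F(10, 4, 3) = (-2000) + (1200) + (-600) + (-320) + (240) + (180) + (48) + (-108) = -1360.
Reducing mod 11: -1360 ≡ 4 (mod 11).
Since F(a, b, c) ≡ 4 ≠ 0 (mod 11), P does NOT lie on the curve.


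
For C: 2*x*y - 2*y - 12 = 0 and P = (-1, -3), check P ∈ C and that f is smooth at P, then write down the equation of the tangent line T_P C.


Tangent line at P: -6*x - 4*y - 18 = 0.

Step 1: f(-1, -3) = 0, so P lies on C.
Step 2: partial derivatives
  f_x(x, y) = 2*y, f_y(x, y) = 2*x - 2.
  f_x(P) = -6, f_y(P) = -4 (gradient nonzero, so P is smooth).
Step 3: tangent line at P: -6·(x − -1) + -4·(y − -3) = 0.
Expanding: -6*x - 4*y - 18 = 0.


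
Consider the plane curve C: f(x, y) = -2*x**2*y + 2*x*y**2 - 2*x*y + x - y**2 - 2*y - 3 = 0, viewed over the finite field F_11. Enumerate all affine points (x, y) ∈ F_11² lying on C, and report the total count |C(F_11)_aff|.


Affine F_11-points: {(0, 2), (0, 7), (1, 3), (3, 0), (3, 3), (4, 2), (4, 4), (6, 4), (10, 7)}; count = 9.

For each of the 121 pairs (x, y) ∈ F_11², evaluate f(x, y) mod 11. Record the zeros.
  x = 0: [0↦8, 1↦5, 2↦0, 3↦4, 4↦6, 5↦6, 6↦4, 7↦0, 8↦5, 9↦8, 10↦9]  zeros at y ∈ {2, 7}
  x = 1: [0↦9, 1↦4, 2↦1, 3↦0, 4↦1, 5↦4, 6↦9, 7↦5, 8↦3, 9↦3, 10↦5]  zeros at y ∈ {3}
  x = 2: [0↦10, 1↦10, 2↦5, 3↦6, 4↦2, 5↦4, 6↦1, 7↦4, 8↦2, 9↦6, 10↦5]  zeros at y ∈ ∅
  x = 3: [0↦0, 1↦1, 2↦1, 3↦0, 4↦9, 5↦6, 6↦2, 7↦8, 8↦2, 9↦6, 10↦9]  zeros at y ∈ {0, 3}
  x = 4: [0↦1, 1↦10, 2↦0, 3↦4, 4↦0, 5↦10, 6↦1, 7↦6, 8↦3, 9↦3, 10↦6]  zeros at y ∈ {2, 4}
  x = 5: [0↦2, 1↦4, 2↦2, 3↦7, 4↦8, 5↦5, 6↦9, 7↦9, 8↦5, 9↦8, 10↦7]  zeros at y ∈ ∅
  x = 6: [0↦3, 1↦5, 2↦7, 3↦9, 4↦0, 5↦2, 6↦4, 7↦6, 8↦8, 9↦10, 10↦1]  zeros at y ∈ {4}
  x = 7: [0↦4, 1↦2, 2↦4, 3↦10, 4↦9, 5↦1, 6↦8, 7↦8, 8↦1, 9↦9, 10↦10]  zeros at y ∈ ∅
  x = 8: [0↦5, 1↦6, 2↦4, 3↦10, 4↦2, 5↦2, 6↦10, 7↦4, 8↦6, 9↦5, 10↦1]  zeros at y ∈ ∅
  x = 9: [0↦6, 1↦6, 2↦7, 3↦9, 4↦1, 5↦5, 6↦10, 7↦5, 8↦1, 9↦9, 10↦7]  zeros at y ∈ ∅
  x = 10: [0↦7, 1↦2, 2↦2, 3↦7, 4↦6, 5↦10, 6↦8, 7↦0, 8↦8, 9↦10, 10↦6]  zeros at y ∈ {7}
Collecting zeros: affine points = {(0, 2), (0, 7), (1, 3), (3, 0), (3, 3), (4, 2), (4, 4), (6, 4), (10, 7)}.
Total count |C(F_11)_aff| = 9.


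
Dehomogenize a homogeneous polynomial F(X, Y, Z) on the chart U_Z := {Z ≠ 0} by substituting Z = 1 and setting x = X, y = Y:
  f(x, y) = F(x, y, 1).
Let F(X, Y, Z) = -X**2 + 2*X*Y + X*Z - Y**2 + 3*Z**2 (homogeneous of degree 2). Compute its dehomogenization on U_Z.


f(x, y) = -x**2 + 2*x*y + x - y**2 + 3

On U_Z we set Z = 1. Each monomial c·X^i·Y^j·Z^k in F becomes c·x^i·y^j·1^k = c·x^i·y^j.
Substituting Z = 1: F(X, Y, 1) = -x**2 + 2*x*y + x - y**2 + 3.
Note: deg(f) ≤ deg(F) = 2; strict inequality happens when F is divisible by Z (lost terms).


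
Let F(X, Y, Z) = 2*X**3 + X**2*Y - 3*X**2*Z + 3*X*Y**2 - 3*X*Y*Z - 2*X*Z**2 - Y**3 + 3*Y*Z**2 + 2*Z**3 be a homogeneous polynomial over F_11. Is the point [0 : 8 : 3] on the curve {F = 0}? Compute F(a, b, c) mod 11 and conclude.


F(0,8,3) ≡ 0 (mod 11); P is on the curve.

Evaluate F(0, 8, 3) term-by-term (mod 11).
  2*X**3 ↦ 2·0·1·1 = 0
  X**2*Y ↦ 1·0·8·1 = 0
  -3*X**2*Z ↦ -3·0·1·3 = 0
  3*X*Y**2 ↦ 3·0·64·1 = 0
  -3*X*Y*Z ↦ -3·0·8·3 = 0
  -2*X*Z**2 ↦ -2·0·1·9 = 0
  -Y**3 ↦ -1·1·512·1 = -512
  3*Y*Z**2 ↦ 3·1·8·9 = 216
  2*Z**3 ↦ 2·1·1·27 = 54
Sum: F(0, 8, 3) = (0) + (0) + (0) + (0) + (0) + (0) + (-512) + (216) + (54) = -242.
Reducing mod 11: -242 ≡ 0 (mod 11).
Since F(a, b, c) ≡ 0 (mod 11), P lies on the curve.


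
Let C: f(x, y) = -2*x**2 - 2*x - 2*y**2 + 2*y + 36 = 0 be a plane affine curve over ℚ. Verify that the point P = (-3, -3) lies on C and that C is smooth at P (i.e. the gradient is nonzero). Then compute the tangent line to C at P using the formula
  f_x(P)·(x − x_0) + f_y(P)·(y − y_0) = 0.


Tangent line at P: 10*x + 14*y + 72 = 0.

Step 1: f(-3, -3) = 0, so P lies on C.
Step 2: partial derivatives
  f_x(x, y) = -4*x - 2, f_y(x, y) = 2 - 4*y.
  f_x(P) = 10, f_y(P) = 14 (gradient nonzero, so P is smooth).
Step 3: tangent line at P: 10·(x − -3) + 14·(y − -3) = 0.
Expanding: 10*x + 14*y + 72 = 0.


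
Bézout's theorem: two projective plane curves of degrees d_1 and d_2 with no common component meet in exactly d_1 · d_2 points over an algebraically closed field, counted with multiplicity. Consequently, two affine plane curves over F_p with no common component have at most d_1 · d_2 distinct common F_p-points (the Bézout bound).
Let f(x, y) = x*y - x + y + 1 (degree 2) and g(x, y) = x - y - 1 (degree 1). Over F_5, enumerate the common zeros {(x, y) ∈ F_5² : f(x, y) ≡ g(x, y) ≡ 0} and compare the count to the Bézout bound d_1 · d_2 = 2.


Common zeros: {(0, 4), (1, 0)}; count = 2; Bézout bound = 2.

deg(f) = 2, deg(g) = 1, so Bézout bound = 2.
Scan x ∈ F_5. For each x, list the y ∈ F_5 with f(x, y) ≡ 0 and those with g(x, y) ≡ 0 (mod 5); the common zeros in that column are the intersection.
  x = 0: f ≡ 0 at y ∈ {4}; g ≡ 0 at y ∈ {4}; common: {4}.
  x = 1: f ≡ 0 at y ∈ {0}; g ≡ 0 at y ∈ {0}; common: {0}.
  x = 2: f ≡ 0 at y ∈ {2}; g ≡ 0 at y ∈ {1}; common: ∅.
  x = 3: f ≡ 0 at y ∈ {3}; g ≡ 0 at y ∈ {2}; common: ∅.
  x = 4: f ≡ 0 at y ∈ ∅; g ≡ 0 at y ∈ {3}; common: ∅.
Collecting: common zeros = {(0, 4), (1, 0)}, so the count is 2.
Comparison with the Bézout bound: 2 ≤ 2 = deg(f)·deg(g), as expected for curves with no common component (the bound is attained).


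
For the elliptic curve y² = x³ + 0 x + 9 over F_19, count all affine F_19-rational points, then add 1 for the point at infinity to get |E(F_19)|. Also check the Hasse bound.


Affine points = {(0, 3), (0, 16), (2, 6), (2, 13), (3, 6), (3, 13), (4, 4), (4, 15), (5, 1), (5, 18), (6, 4), (6, 15), (9, 4), (9, 15), (14, 6), (14, 13), (16, 1), (16, 18), (17, 1), (17, 18)}; affine count = 20; |E(F_19)| = 21.

Discriminant check: Δ ∝ 4a³ + 27b² = 4·0³ + 27·9² = 4·0 + 27·81 ≡ 2 (mod 19). Nonzero ⇒ E is nonsingular.
For each x ∈ F_19, compute rhs = x³ + 0·x + 9 mod 19, then count y ∈ F_19 with y² ≡ rhs.
  x = 0: rhs = 9, matching y values: 3, 16 (2 points).
  x = 1: rhs = 10, matching y values: none (0 points).
  x = 2: rhs = 17, matching y values: 6, 13 (2 points).
  x = 3: rhs = 17, matching y values: 6, 13 (2 points).
  x = 4: rhs = 16, matching y values: 4, 15 (2 points).
  x = 5: rhs = 1, matching y values: 1, 18 (2 points).
  x = 6: rhs = 16, matching y values: 4, 15 (2 points).
  x = 7: rhs = 10, matching y values: none (0 points).
  x = 8: rhs = 8, matching y values: none (0 points).
  x = 9: rhs = 16, matching y values: 4, 15 (2 points).
  x = 10: rhs = 2, matching y values: none (0 points).
  x = 11: rhs = 10, matching y values: none (0 points).
  x = 12: rhs = 8, matching y values: none (0 points).
  x = 13: rhs = 2, matching y values: none (0 points).
  x = 14: rhs = 17, matching y values: 6, 13 (2 points).
  x = 15: rhs = 2, matching y values: none (0 points).
  x = 16: rhs = 1, matching y values: 1, 18 (2 points).
  x = 17: rhs = 1, matching y values: 1, 18 (2 points).
  x = 18: rhs = 8, matching y values: none (0 points).
Total affine count: 20.
Full point count |E(F_19)| = 20 + 1 = 21.
Hasse bound: |21 − (19+1)| = |1| = 1 ≤ 2√19 ≈ 8.7178 ✓.


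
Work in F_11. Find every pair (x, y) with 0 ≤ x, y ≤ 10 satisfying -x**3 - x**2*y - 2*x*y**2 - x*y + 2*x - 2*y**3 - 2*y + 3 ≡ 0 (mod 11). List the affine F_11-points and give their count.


Affine F_11-points: {(5, 3), (5, 4), (5, 10), (6, 3), (8, 3), (10, 1)}; count = 6.

For each of the 121 pairs (x, y) ∈ F_11², evaluate f(x, y) mod 11. Record the zeros.
  x = 0: [0↦3, 1↦10, 2↦5, 3↦9, 4↦10, 5↦7, 6↦10, 7↦7, 8↦8, 9↦1, 10↦7]  zeros at y ∈ ∅
  x = 1: [0↦4, 1↦7, 2↦5, 3↦8, 4↦4, 5↦3, 6↦4, 7↦6, 8↦8, 9↦9, 10↦8]  zeros at y ∈ ∅
  x = 2: [0↦10, 1↦7, 2↦6, 3↦6, 4↦6, 5↦5, 6↦2, 7↦7, 8↦8, 9↦4, 10↦5]  zeros at y ∈ ∅
  x = 3: [0↦4, 1↦4, 2↦2, 3↦8, 4↦10, 5↦7, 6↦9, 7↦4, 8↦2, 9↦2, 10↦3]  zeros at y ∈ ∅
  x = 4: [0↦2, 1↦3, 2↦9, 3↦8, 4↦10, 5↦3, 6↦8, 7↦2, 8↦6, 9↦8, 10↦7]  zeros at y ∈ ∅
  x = 5: [0↦9, 1↦9, 2↦10, 3↦0, 4↦0, 5↦9, 6↦4, 7↦6, 8↦3, 9↦5, 10↦0]  zeros at y ∈ {3, 4, 10}
  x = 6: [0↦8, 1↦5, 2↦10, 3↦0, 4↦7, 5↦8, 6↦2, 7↦10, 8↦9, 9↦9, 10↦9]  zeros at y ∈ {3}
  x = 7: [0↦4, 1↦7, 2↦3, 3↦2, 4↦3, 5↦5, 6↦7, 7↦8, 8↦7, 9↦3, 10↦6]  zeros at y ∈ ∅
  x = 8: [0↦2, 1↦9, 2↦5, 3↦0, 4↦4, 5↦5, 6↦2, 7↦5, 8↦2, 9↦3, 10↦7]  zeros at y ∈ {3}
  x = 9: [0↦7, 1↦5, 2↦10, 3↦10, 4↦4, 5↦2, 6↦3, 7↦6, 8↦10, 9↦3, 10↦6]  zeros at y ∈ ∅
  x = 10: [0↦2, 1↦0, 2↦1, 3↦4, 4↦8, 5↦1, 6↦4, 7↦5, 8↦3, 9↦8, 10↦8]  zeros at y ∈ {1}
Collecting zeros: affine points = {(5, 3), (5, 4), (5, 10), (6, 3), (8, 3), (10, 1)}.
Total count |C(F_11)_aff| = 6.


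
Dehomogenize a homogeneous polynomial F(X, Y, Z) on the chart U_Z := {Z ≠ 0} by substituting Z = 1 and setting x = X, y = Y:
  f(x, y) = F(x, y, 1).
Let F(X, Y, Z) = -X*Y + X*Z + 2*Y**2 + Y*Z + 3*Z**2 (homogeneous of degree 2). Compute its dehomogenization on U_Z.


f(x, y) = -x*y + x + 2*y**2 + y + 3

On U_Z we set Z = 1. Each monomial c·X^i·Y^j·Z^k in F becomes c·x^i·y^j·1^k = c·x^i·y^j.
Substituting Z = 1: F(X, Y, 1) = -x*y + x + 2*y**2 + y + 3.
Note: deg(f) ≤ deg(F) = 2; strict inequality happens when F is divisible by Z (lost terms).


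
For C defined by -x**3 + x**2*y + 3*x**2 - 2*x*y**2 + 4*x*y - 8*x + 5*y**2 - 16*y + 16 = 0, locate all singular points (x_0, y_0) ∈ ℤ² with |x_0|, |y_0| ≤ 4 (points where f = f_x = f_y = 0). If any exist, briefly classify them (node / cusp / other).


Singular points: {(2, 2)}; classification: node.

Compute partial derivatives:
  f_x = -3*x**2 + 2*x*y + 6*x - 2*y**2 + 4*y - 8.
  f_y = x**2 - 4*x*y + 4*x + 10*y - 16.
Scan x_0 ∈ {−4, ..., 4}. For each x_0, f_y(x_0, y) is a polynomial in y; find its integer roots y ∈ {−4, ..., 4}, then test f_x and f at those candidates.
  x = -4: f_y(-4, y) = 26*y - 16; no integer root y with |y| ≤ 4.
  x = -3: f_y(-3, y) = 22*y - 19; no integer root y with |y| ≤ 4.
  x = -2: f_y(-2, y) = 18*y - 20; no integer root y with |y| ≤ 4.
  x = -1: f_y(-1, y) = 14*y - 19; no integer root y with |y| ≤ 4.
  x = 0: f_y(0, y) = 10*y - 16; no integer root y with |y| ≤ 4.
  x = 1: f_y(1, y) = 6*y - 11; no integer root y with |y| ≤ 4.
  x = 2: f_y(2, y) = 2*y - 4; vanishes at y ∈ {2}. (2, 2): f_x = 0, f = 0 — SINGULAR.
  x = 3: f_y(3, y) = 5 - 2*y; no integer root y with |y| ≤ 4.
  x = 4: f_y(4, y) = 16 - 6*y; no integer root y with |y| ≤ 4.
Only singular point on the grid: (2, 2).
Classify: substitute x = 2 + u, y = 2 + v and expand: f = -u**3 + u**2*v - u**2 - 2*u*v**2 + v**2.
No constant or linear terms (consistent with a singular point). Quadratic part: -u**2 + v**2. Cubic part: -u**3 + u**2*v - 2*u*v**2.
The quadratic part v**2 - u**2 = (v − u)(v + u) splits into two distinct linear factors, so there are two distinct tangent lines y − 2 = ±(x − 2) — this is a node (ordinary double point).
Classification: node.


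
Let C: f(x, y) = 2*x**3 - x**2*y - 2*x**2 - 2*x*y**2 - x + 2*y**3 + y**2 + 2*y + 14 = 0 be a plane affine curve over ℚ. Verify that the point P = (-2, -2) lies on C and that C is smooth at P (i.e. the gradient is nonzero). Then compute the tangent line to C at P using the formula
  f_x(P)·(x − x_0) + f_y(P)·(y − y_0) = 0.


Tangent line at P: 15*x + 2*y + 34 = 0.

Step 1: f(-2, -2) = 0, so P lies on C.
Step 2: partial derivatives
  f_x(x, y) = 6*x**2 - 2*x*y - 4*x - 2*y**2 - 1, f_y(x, y) = -x**2 - 4*x*y + 6*y**2 + 2*y + 2.
  f_x(P) = 15, f_y(P) = 2 (gradient nonzero, so P is smooth).
Step 3: tangent line at P: 15·(x − -2) + 2·(y − -2) = 0.
Expanding: 15*x + 2*y + 34 = 0.


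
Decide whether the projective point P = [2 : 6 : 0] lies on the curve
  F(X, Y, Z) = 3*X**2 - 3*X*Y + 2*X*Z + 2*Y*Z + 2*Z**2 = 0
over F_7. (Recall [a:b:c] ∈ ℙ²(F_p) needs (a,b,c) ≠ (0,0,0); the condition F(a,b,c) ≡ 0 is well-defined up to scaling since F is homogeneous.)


F(2,6,0) ≡ 4 (mod 7); P is NOT on the curve.

Evaluate F(2, 6, 0) term-by-term (mod 7).
  3*X**2 ↦ 3·4·1·1 = 12
  -3*X*Y ↦ -3·2·6·1 = -36
  2*X*Z ↦ 2·2·1·0 = 0
  2*Y*Z ↦ 2·1·6·0 = 0
  2*Z**2 ↦ 2·1·1·0 = 0
Sum: F(2, 6, 0) = (12) + (-36) + (0) + (0) + (0) = -24.
Reducing mod 7: -24 ≡ 4 (mod 7).
Since F(a, b, c) ≡ 4 ≠ 0 (mod 7), P does NOT lie on the curve.


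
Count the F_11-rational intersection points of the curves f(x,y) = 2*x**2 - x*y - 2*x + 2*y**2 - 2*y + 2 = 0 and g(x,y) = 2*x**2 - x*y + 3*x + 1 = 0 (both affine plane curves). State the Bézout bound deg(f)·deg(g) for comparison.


Common zeros: {(7, 3)}; count = 1; Bézout bound = 4.

deg(f) = 2, deg(g) = 2, so Bézout bound = 4.
Scan x ∈ F_11. For each x, list the y ∈ F_11 with f(x, y) ≡ 0 and those with g(x, y) ≡ 0 (mod 11); the common zeros in that column are the intersection.
  x = 0: f ≡ 0 at y ∈ ∅; g ≡ 0 at y ∈ ∅; common: ∅.
  x = 1: f ≡ 0 at y ∈ {3, 4}; g ≡ 0 at y ∈ {6}; common: ∅.
  x = 2: f ≡ 0 at y ∈ {4, 9}; g ≡ 0 at y ∈ {2}; common: ∅.
  x = 3: f ≡ 0 at y ∈ {1, 7}; g ≡ 0 at y ∈ {2}; common: ∅.
  x = 4: f ≡ 0 at y ∈ {1, 2}; g ≡ 0 at y ∈ {3}; common: ∅.
  x = 5: f ≡ 0 at y ∈ ∅; g ≡ 0 at y ∈ {0}; common: ∅.
  x = 6: f ≡ 0 at y ∈ ∅; g ≡ 0 at y ∈ {6}; common: ∅.
  x = 7: f ≡ 0 at y ∈ {3, 7}; g ≡ 0 at y ∈ {3}; common: {3}.
  x = 8: f ≡ 0 at y ∈ ∅; g ≡ 0 at y ∈ {4}; common: ∅.
  x = 9: f ≡ 0 at y ∈ {2, 9}; g ≡ 0 at y ∈ {4}; common: ∅.
  x = 10: f ≡ 0 at y ∈ ∅; g ≡ 0 at y ∈ {0}; common: ∅.
Collecting: common zeros = {(7, 3)}, so the count is 1.
Comparison with the Bézout bound: 1 ≤ 4 = deg(f)·deg(g), as expected for curves with no common component (the affine F_11-count falls short of the bound because intersections may lie at infinity, over extension fields, or carry multiplicity).


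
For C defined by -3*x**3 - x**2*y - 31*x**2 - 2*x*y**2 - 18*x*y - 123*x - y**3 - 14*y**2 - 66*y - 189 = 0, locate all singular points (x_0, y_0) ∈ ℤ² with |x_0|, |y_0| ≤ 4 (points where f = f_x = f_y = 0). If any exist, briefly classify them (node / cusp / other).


Singular points: {(-3, -3)}; classification: node.

Compute partial derivatives:
  f_x = -9*x**2 - 2*x*y - 62*x - 2*y**2 - 18*y - 123.
  f_y = -x**2 - 4*x*y - 18*x - 3*y**2 - 28*y - 66.
Scan x_0 ∈ {−4, ..., 4}. For each x_0, f_y(x_0, y) is a polynomial in y; find its integer roots y ∈ {−4, ..., 4}, then test f_x and f at those candidates.
  x = -4: f_y(-4, y) = -3*y**2 - 12*y - 10; no integer root y with |y| ≤ 4.
  x = -3: f_y(-3, y) = -3*y**2 - 16*y - 21; vanishes at y ∈ {-3}. (-3, -3): f_x = 0, f = 0 — SINGULAR.
  x = -2: f_y(-2, y) = -3*y**2 - 20*y - 34; no integer root y with |y| ≤ 4.
  x = -1: f_y(-1, y) = -3*y**2 - 24*y - 49; no integer root y with |y| ≤ 4.
  x = 0: f_y(0, y) = -3*y**2 - 28*y - 66; no integer root y with |y| ≤ 4.
  x = 1: f_y(1, y) = -3*y**2 - 32*y - 85; no integer root y with |y| ≤ 4.
  x = 2: f_y(2, y) = -3*y**2 - 36*y - 106; no integer root y with |y| ≤ 4.
  x = 3: f_y(3, y) = -3*y**2 - 40*y - 129; no integer root y with |y| ≤ 4.
  x = 4: f_y(4, y) = -3*y**2 - 44*y - 154; no integer root y with |y| ≤ 4.
Only singular point on the grid: (-3, -3).
Classify: substitute x = -3 + u, y = -3 + v and expand: f = -3*u**3 - u**2*v - u**2 - 2*u*v**2 - v**3 + v**2.
No constant or linear terms (consistent with a singular point). Quadratic part: -u**2 + v**2. Cubic part: -3*u**3 - u**2*v - 2*u*v**2 - v**3.
The quadratic part v**2 - u**2 = (v − u)(v + u) splits into two distinct linear factors, so there are two distinct tangent lines y − -3 = ±(x − -3) — this is a node (ordinary double point).
Classification: node.


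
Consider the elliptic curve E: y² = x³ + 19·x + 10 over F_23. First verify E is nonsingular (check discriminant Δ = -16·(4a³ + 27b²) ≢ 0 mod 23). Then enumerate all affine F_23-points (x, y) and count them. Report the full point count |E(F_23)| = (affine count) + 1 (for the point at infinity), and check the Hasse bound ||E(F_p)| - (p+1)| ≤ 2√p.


Affine points = {(3, 5), (3, 18), (4, 9), (4, 14), (5, 0), (6, 8), (6, 15), (7, 7), (7, 16), (9, 6), (9, 17), (10, 2), (10, 21), (11, 3), (11, 20), (13, 4), (13, 19), (15, 6), (15, 17), (17, 5), (17, 18), (19, 10), (19, 13), (20, 8), (20, 15), (22, 6), (22, 17)}; affine count = 27; |E(F_23)| = 28.

Discriminant check: Δ ∝ 4a³ + 27b² = 4·19³ + 27·10² = 4·6859 + 27·100 ≡ 6 (mod 23). Nonzero ⇒ E is nonsingular.
For each x ∈ F_23, compute rhs = x³ + 19·x + 10 mod 23, then count y ∈ F_23 with y² ≡ rhs.
  x = 0: rhs = 10, matching y values: none (0 points).
  x = 1: rhs = 7, matching y values: none (0 points).
  x = 2: rhs = 10, matching y values: none (0 points).
  x = 3: rhs = 2, matching y values: 5, 18 (2 points).
  x = 4: rhs = 12, matching y values: 9, 14 (2 points).
  x = 5: rhs = 0, matching y values: 0 (1 points).
  x = 6: rhs = 18, matching y values: 8, 15 (2 points).
  x = 7: rhs = 3, matching y values: 7, 16 (2 points).
  x = 8: rhs = 7, matching y values: none (0 points).
  x = 9: rhs = 13, matching y values: 6, 17 (2 points).
  x = 10: rhs = 4, matching y values: 2, 21 (2 points).
  x = 11: rhs = 9, matching y values: 3, 20 (2 points).
  x = 12: rhs = 11, matching y values: none (0 points).
  x = 13: rhs = 16, matching y values: 4, 19 (2 points).
  x = 14: rhs = 7, matching y values: none (0 points).
  x = 15: rhs = 13, matching y values: 6, 17 (2 points).
  x = 16: rhs = 17, matching y values: none (0 points).
  x = 17: rhs = 2, matching y values: 5, 18 (2 points).
  x = 18: rhs = 20, matching y values: none (0 points).
  x = 19: rhs = 8, matching y values: 10, 13 (2 points).
  x = 20: rhs = 18, matching y values: 8, 15 (2 points).
  x = 21: rhs = 10, matching y values: none (0 points).
  x = 22: rhs = 13, matching y values: 6, 17 (2 points).
Total affine count: 27.
Full point count |E(F_23)| = 27 + 1 = 28.
Hasse bound: |28 − (23+1)| = |4| = 4 ≤ 2√23 ≈ 9.5917 ✓.


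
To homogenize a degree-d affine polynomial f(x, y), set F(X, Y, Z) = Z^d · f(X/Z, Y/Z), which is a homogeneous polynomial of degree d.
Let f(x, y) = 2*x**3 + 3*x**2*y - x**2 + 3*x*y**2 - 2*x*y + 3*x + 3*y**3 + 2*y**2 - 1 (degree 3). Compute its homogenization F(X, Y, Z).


F(X, Y, Z) = 2*X**3 + 3*X**2*Y - X**2*Z + 3*X*Y**2 - 2*X*Y*Z + 3*X*Z**2 + 3*Y**3 + 2*Y**2*Z - Z**3

deg(f) = 3.
Substitute x = X/Z, y = Y/Z into f, then multiply by Z^3.
  monomial 2·x^3·y^0 ↦ 2·X^3·Y^0·Z^0.
  monomial 3·x^2·y^1 ↦ 3·X^2·Y^1·Z^0.
  monomial -1·x^2·y^0 ↦ -1·X^2·Y^0·Z^1.
  monomial 3·x^1·y^2 ↦ 3·X^1·Y^2·Z^0.
  monomial -2·x^1·y^1 ↦ -2·X^1·Y^1·Z^1.
  monomial 3·x^1·y^0 ↦ 3·X^1·Y^0·Z^2.
  monomial 3·x^0·y^3 ↦ 3·X^0·Y^3·Z^0.
  monomial 2·x^0·y^2 ↦ 2·X^0·Y^2·Z^1.
  monomial -1·x^0·y^0 ↦ -1·X^0·Y^0·Z^3.
Collecting: F(X, Y, Z) = 2*X**3 + 3*X**2*Y - X**2*Z + 3*X*Y**2 - 2*X*Y*Z + 3*X*Z**2 + 3*Y**3 + 2*Y**2*Z - Z**3.


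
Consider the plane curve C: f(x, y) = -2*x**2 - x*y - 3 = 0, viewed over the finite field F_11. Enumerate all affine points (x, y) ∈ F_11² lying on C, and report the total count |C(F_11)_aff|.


Affine F_11-points: {(1, 6), (2, 0), (3, 4), (4, 5), (5, 7), (6, 4), (7, 6), (8, 7), (9, 0), (10, 5)}; count = 10.

For each of the 121 pairs (x, y) ∈ F_11², evaluate f(x, y) mod 11. Record the zeros.
  x = 0: [0↦8, 1↦8, 2↦8, 3↦8, 4↦8, 5↦8, 6↦8, 7↦8, 8↦8, 9↦8, 10↦8]  zeros at y ∈ ∅
  x = 1: [0↦6, 1↦5, 2↦4, 3↦3, 4↦2, 5↦1, 6↦0, 7↦10, 8↦9, 9↦8, 10↦7]  zeros at y ∈ {6}
  x = 2: [0↦0, 1↦9, 2↦7, 3↦5, 4↦3, 5↦1, 6↦10, 7↦8, 8↦6, 9↦4, 10↦2]  zeros at y ∈ {0}
  x = 3: [0↦1, 1↦9, 2↦6, 3↦3, 4↦0, 5↦8, 6↦5, 7↦2, 8↦10, 9↦7, 10↦4]  zeros at y ∈ {4}
  x = 4: [0↦9, 1↦5, 2↦1, 3↦8, 4↦4, 5↦0, 6↦7, 7↦3, 8↦10, 9↦6, 10↦2]  zeros at y ∈ {5}
  x = 5: [0↦2, 1↦8, 2↦3, 3↦9, 4↦4, 5↦10, 6↦5, 7↦0, 8↦6, 9↦1, 10↦7]  zeros at y ∈ {7}
  x = 6: [0↦2, 1↦7, 2↦1, 3↦6, 4↦0, 5↦5, 6↦10, 7↦4, 8↦9, 9↦3, 10↦8]  zeros at y ∈ {4}
  x = 7: [0↦9, 1↦2, 2↦6, 3↦10, 4↦3, 5↦7, 6↦0, 7↦4, 8↦8, 9↦1, 10↦5]  zeros at y ∈ {6}
  x = 8: [0↦1, 1↦4, 2↦7, 3↦10, 4↦2, 5↦5, 6↦8, 7↦0, 8↦3, 9↦6, 10↦9]  zeros at y ∈ {7}
  x = 9: [0↦0, 1↦2, 2↦4, 3↦6, 4↦8, 5↦10, 6↦1, 7↦3, 8↦5, 9↦7, 10↦9]  zeros at y ∈ {0}
  x = 10: [0↦6, 1↦7, 2↦8, 3↦9, 4↦10, 5↦0, 6↦1, 7↦2, 8↦3, 9↦4, 10↦5]  zeros at y ∈ {5}
Collecting zeros: affine points = {(1, 6), (2, 0), (3, 4), (4, 5), (5, 7), (6, 4), (7, 6), (8, 7), (9, 0), (10, 5)}.
Total count |C(F_11)_aff| = 10.


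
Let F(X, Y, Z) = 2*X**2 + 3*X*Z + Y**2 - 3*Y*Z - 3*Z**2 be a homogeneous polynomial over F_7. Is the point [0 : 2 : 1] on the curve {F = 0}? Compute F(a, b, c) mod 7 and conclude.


F(0,2,1) ≡ 2 (mod 7); P is NOT on the curve.

Evaluate F(0, 2, 1) term-by-term (mod 7).
  2*X**2 ↦ 2·0·1·1 = 0
  3*X*Z ↦ 3·0·1·1 = 0
  Y**2 ↦ 1·1·4·1 = 4
  -3*Y*Z ↦ -3·1·2·1 = -6
  -3*Z**2 ↦ -3·1·1·1 = -3
Sum: F(0, 2, 1) = (0) + (0) + (4) + (-6) + (-3) = -5.
Reducing mod 7: -5 ≡ 2 (mod 7).
Since F(a, b, c) ≡ 2 ≠ 0 (mod 7), P does NOT lie on the curve.


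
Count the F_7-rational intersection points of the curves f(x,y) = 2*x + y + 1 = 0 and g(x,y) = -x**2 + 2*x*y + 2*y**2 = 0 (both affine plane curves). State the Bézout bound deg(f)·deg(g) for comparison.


Common zeros: ∅; count = 0; Bézout bound = 2.

deg(f) = 1, deg(g) = 2, so Bézout bound = 2.
Scan x ∈ F_7. For each x, list the y ∈ F_7 with f(x, y) ≡ 0 and those with g(x, y) ≡ 0 (mod 7); the common zeros in that column are the intersection.
  x = 0: f ≡ 0 at y ∈ {6}; g ≡ 0 at y ∈ {0}; common: ∅.
  x = 1: f ≡ 0 at y ∈ {4}; g ≡ 0 at y ∈ ∅; common: ∅.
  x = 2: f ≡ 0 at y ∈ {2}; g ≡ 0 at y ∈ ∅; common: ∅.
  x = 3: f ≡ 0 at y ∈ {0}; g ≡ 0 at y ∈ ∅; common: ∅.
  x = 4: f ≡ 0 at y ∈ {5}; g ≡ 0 at y ∈ ∅; common: ∅.
  x = 5: f ≡ 0 at y ∈ {3}; g ≡ 0 at y ∈ ∅; common: ∅.
  x = 6: f ≡ 0 at y ∈ {1}; g ≡ 0 at y ∈ ∅; common: ∅.
Collecting: common zeros = ∅, so the count is 0.
Comparison with the Bézout bound: 0 ≤ 2 = deg(f)·deg(g), as expected for curves with no common component (the affine F_7-count falls short of the bound because intersections may lie at infinity, over extension fields, or carry multiplicity).


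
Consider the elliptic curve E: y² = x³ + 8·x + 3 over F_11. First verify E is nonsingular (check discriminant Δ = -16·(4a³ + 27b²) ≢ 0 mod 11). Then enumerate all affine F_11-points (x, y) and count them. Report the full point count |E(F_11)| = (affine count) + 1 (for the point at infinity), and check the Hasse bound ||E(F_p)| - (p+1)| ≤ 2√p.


Affine points = {(0, 5), (0, 6), (1, 1), (1, 10), (2, 4), (2, 7), (4, 0), (5, 5), (5, 6), (6, 5), (6, 6), (9, 1), (9, 10), (10, 4), (10, 7)}; affine count = 15; |E(F_11)| = 16.

Discriminant check: Δ ∝ 4a³ + 27b² = 4·8³ + 27·3² = 4·512 + 27·9 ≡ 3 (mod 11). Nonzero ⇒ E is nonsingular.
For each x ∈ F_11, compute rhs = x³ + 8·x + 3 mod 11, then count y ∈ F_11 with y² ≡ rhs.
  x = 0: rhs = 3, matching y values: 5, 6 (2 points).
  x = 1: rhs = 1, matching y values: 1, 10 (2 points).
  x = 2: rhs = 5, matching y values: 4, 7 (2 points).
  x = 3: rhs = 10, matching y values: none (0 points).
  x = 4: rhs = 0, matching y values: 0 (1 points).
  x = 5: rhs = 3, matching y values: 5, 6 (2 points).
  x = 6: rhs = 3, matching y values: 5, 6 (2 points).
  x = 7: rhs = 6, matching y values: none (0 points).
  x = 8: rhs = 7, matching y values: none (0 points).
  x = 9: rhs = 1, matching y values: 1, 10 (2 points).
  x = 10: rhs = 5, matching y values: 4, 7 (2 points).
Total affine count: 15.
Full point count |E(F_11)| = 15 + 1 = 16.
Hasse bound: |16 − (11+1)| = |4| = 4 ≤ 2√11 ≈ 6.6332 ✓.


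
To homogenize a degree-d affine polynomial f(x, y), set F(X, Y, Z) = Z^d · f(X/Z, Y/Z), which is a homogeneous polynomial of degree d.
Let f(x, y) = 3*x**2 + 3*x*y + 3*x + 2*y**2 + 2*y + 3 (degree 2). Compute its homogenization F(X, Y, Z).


F(X, Y, Z) = 3*X**2 + 3*X*Y + 3*X*Z + 2*Y**2 + 2*Y*Z + 3*Z**2

deg(f) = 2.
Substitute x = X/Z, y = Y/Z into f, then multiply by Z^2.
  monomial 3·x^2·y^0 ↦ 3·X^2·Y^0·Z^0.
  monomial 3·x^1·y^1 ↦ 3·X^1·Y^1·Z^0.
  monomial 3·x^1·y^0 ↦ 3·X^1·Y^0·Z^1.
  monomial 2·x^0·y^2 ↦ 2·X^0·Y^2·Z^0.
  monomial 2·x^0·y^1 ↦ 2·X^0·Y^1·Z^1.
  monomial 3·x^0·y^0 ↦ 3·X^0·Y^0·Z^2.
Collecting: F(X, Y, Z) = 3*X**2 + 3*X*Y + 3*X*Z + 2*Y**2 + 2*Y*Z + 3*Z**2.


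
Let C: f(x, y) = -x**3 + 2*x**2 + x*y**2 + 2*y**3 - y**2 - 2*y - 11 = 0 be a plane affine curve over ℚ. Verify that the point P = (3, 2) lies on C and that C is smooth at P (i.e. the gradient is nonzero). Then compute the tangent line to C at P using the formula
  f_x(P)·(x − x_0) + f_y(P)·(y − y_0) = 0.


Tangent line at P: -11*x + 30*y - 27 = 0.

Step 1: f(3, 2) = 0, so P lies on C.
Step 2: partial derivatives
  f_x(x, y) = -3*x**2 + 4*x + y**2, f_y(x, y) = 2*x*y + 6*y**2 - 2*y - 2.
  f_x(P) = -11, f_y(P) = 30 (gradient nonzero, so P is smooth).
Step 3: tangent line at P: -11·(x − 3) + 30·(y − 2) = 0.
Expanding: -11*x + 30*y - 27 = 0.
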